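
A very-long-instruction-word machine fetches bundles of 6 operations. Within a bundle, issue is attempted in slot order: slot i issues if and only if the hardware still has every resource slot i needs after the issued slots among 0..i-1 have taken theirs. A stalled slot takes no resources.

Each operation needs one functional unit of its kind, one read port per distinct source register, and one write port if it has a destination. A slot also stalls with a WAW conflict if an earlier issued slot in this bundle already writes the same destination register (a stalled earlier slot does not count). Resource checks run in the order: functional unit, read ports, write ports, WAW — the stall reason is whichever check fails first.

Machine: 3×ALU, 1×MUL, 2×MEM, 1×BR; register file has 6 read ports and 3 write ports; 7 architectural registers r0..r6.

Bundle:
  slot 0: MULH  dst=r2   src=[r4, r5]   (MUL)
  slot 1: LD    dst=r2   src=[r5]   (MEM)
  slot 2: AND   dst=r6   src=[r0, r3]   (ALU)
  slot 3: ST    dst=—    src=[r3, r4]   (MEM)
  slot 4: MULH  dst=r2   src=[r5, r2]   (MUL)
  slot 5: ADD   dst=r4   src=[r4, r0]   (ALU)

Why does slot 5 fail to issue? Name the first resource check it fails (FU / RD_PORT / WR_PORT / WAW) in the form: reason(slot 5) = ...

#0 MUL src=r4,r5 dispatched  <A:3 Mu:0 Ld:2 B:1 rd:4 wr:2>
#1 MEM src=r5 held:WAW  <A:3 Mu:0 Ld:2 B:1 rd:4 wr:2>
#2 ALU src=r0,r3 dispatched  <A:2 Mu:0 Ld:2 B:1 rd:2 wr:1>
#3 MEM src=r3,r4 dispatched  <A:2 Mu:0 Ld:1 B:1 rd:0 wr:1>
#4 MUL src=r5,r2 held:FU  <A:2 Mu:0 Ld:1 B:1 rd:0 wr:1>
#5 ALU src=r4,r0 held:RD_PORT  <A:2 Mu:0 Ld:1 B:1 rd:0 wr:1>

reason(slot 5) = RD_PORT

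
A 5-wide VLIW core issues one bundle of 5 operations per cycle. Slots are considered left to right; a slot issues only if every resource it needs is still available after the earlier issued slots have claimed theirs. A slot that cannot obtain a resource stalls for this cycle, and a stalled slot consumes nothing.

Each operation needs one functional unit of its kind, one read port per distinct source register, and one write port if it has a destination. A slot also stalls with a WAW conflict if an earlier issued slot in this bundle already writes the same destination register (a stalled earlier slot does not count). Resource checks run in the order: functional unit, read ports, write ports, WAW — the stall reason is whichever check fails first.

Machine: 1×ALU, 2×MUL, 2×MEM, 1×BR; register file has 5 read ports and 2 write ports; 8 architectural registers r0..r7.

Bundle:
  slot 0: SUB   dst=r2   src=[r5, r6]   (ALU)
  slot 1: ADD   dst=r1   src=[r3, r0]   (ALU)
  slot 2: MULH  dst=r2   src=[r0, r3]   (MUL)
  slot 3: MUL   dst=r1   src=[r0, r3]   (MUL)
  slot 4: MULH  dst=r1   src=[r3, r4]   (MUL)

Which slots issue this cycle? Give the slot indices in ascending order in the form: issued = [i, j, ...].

issued = [0, 3]

[0] ALU needs rd=2 wr=1: ok; after: ALU=0 MUL=2 MEM=2 BR=1, R=3, W=1
[1] ALU needs rd=2 wr=1: FU; after: ALU=0 MUL=2 MEM=2 BR=1, R=3, W=1
[2] MUL needs rd=2 wr=1: WAW; after: ALU=0 MUL=2 MEM=2 BR=1, R=3, W=1
[3] MUL needs rd=2 wr=1: ok; after: ALU=0 MUL=1 MEM=2 BR=1, R=1, W=0
[4] MUL needs rd=2 wr=1: RD_PORT; after: ALU=0 MUL=1 MEM=2 BR=1, R=1, W=0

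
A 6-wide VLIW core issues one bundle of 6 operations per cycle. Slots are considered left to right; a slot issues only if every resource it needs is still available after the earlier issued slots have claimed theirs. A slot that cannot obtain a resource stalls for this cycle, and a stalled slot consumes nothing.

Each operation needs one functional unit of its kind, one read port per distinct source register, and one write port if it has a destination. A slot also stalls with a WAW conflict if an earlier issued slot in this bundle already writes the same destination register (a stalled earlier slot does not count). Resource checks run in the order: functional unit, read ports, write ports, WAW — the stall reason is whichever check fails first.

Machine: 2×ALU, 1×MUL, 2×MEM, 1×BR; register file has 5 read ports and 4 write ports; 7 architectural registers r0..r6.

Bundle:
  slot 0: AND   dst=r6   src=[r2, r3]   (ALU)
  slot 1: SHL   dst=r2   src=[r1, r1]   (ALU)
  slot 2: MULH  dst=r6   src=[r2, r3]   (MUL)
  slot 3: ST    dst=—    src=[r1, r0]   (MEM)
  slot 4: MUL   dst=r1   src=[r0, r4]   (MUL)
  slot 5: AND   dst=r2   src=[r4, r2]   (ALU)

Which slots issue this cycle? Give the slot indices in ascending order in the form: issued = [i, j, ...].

issued = [0, 1, 3]

(0) want 1×ALU +2rd +1wr — yes → AL1|MU1|ME2|BR1|rd3|wr3
(1) want 1×ALU +1rd +1wr — yes → AL0|MU1|ME2|BR1|rd2|wr2
(2) want 1×MUL +2rd +1wr — WAW → AL0|MU1|ME2|BR1|rd2|wr2
(3) want 1×MEM +2rd +0wr — yes → AL0|MU1|ME1|BR1|rd0|wr2
(4) want 1×MUL +2rd +1wr — RD_PORT → AL0|MU1|ME1|BR1|rd0|wr2
(5) want 1×ALU +2rd +1wr — FU → AL0|MU1|ME1|BR1|rd0|wr2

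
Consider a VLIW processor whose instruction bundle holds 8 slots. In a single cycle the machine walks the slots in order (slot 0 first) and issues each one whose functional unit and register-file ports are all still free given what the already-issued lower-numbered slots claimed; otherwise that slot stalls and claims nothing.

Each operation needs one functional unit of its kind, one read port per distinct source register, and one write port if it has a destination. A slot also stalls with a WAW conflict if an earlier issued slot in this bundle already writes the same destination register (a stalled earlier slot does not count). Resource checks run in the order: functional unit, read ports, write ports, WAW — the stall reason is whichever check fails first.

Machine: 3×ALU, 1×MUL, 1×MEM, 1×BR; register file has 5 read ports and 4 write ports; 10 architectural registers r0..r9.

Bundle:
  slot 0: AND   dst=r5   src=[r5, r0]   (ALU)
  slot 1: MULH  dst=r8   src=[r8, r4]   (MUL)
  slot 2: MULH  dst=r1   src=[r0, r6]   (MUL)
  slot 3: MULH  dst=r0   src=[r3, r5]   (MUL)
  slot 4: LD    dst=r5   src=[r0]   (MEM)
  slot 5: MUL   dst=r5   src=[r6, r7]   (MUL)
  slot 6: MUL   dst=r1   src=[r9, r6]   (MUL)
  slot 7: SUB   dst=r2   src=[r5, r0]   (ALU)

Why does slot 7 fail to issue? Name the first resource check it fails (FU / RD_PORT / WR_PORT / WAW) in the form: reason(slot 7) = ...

reason(slot 7) = RD_PORT

(0) want 1×ALU +2rd +1wr — yes → AL2|MU1|ME1|BR1|rd3|wr3
(1) want 1×MUL +2rd +1wr — yes → AL2|MU0|ME1|BR1|rd1|wr2
(2) want 1×MUL +2rd +1wr — FU → AL2|MU0|ME1|BR1|rd1|wr2
(3) want 1×MUL +2rd +1wr — FU → AL2|MU0|ME1|BR1|rd1|wr2
(4) want 1×MEM +1rd +1wr — WAW → AL2|MU0|ME1|BR1|rd1|wr2
(5) want 1×MUL +2rd +1wr — FU → AL2|MU0|ME1|BR1|rd1|wr2
(6) want 1×MUL +2rd +1wr — FU → AL2|MU0|ME1|BR1|rd1|wr2
(7) want 1×ALU +2rd +1wr — RD_PORT → AL2|MU0|ME1|BR1|rd1|wr2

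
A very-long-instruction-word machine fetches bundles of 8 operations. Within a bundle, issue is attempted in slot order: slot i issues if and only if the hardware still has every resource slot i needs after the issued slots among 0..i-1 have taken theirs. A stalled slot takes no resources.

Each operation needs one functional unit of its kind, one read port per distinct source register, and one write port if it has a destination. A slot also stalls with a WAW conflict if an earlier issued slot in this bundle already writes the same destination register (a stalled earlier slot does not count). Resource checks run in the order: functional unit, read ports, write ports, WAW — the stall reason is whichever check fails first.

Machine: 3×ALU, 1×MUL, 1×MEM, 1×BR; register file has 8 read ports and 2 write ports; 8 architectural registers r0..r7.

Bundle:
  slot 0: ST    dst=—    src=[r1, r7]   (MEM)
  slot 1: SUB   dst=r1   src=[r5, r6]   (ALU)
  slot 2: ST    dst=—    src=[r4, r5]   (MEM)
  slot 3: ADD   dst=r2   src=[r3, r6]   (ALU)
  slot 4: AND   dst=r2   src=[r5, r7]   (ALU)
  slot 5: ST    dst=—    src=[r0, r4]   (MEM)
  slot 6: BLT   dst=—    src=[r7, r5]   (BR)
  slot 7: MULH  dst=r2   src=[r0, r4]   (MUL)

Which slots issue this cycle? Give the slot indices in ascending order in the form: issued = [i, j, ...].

#0 MEM src=r1,r7 dispatched  <A:3 Mu:1 Ld:0 B:1 rd:6 wr:2>
#1 ALU src=r5,r6 dispatched  <A:2 Mu:1 Ld:0 B:1 rd:4 wr:1>
#2 MEM src=r4,r5 held:FU  <A:2 Mu:1 Ld:0 B:1 rd:4 wr:1>
#3 ALU src=r3,r6 dispatched  <A:1 Mu:1 Ld:0 B:1 rd:2 wr:0>
#4 ALU src=r5,r7 held:WR_PORT  <A:1 Mu:1 Ld:0 B:1 rd:2 wr:0>
#5 MEM src=r0,r4 held:FU  <A:1 Mu:1 Ld:0 B:1 rd:2 wr:0>
#6 BR src=r7,r5 dispatched  <A:1 Mu:1 Ld:0 B:0 rd:0 wr:0>
#7 MUL src=r0,r4 held:RD_PORT  <A:1 Mu:1 Ld:0 B:0 rd:0 wr:0>

issued = [0, 1, 3, 6]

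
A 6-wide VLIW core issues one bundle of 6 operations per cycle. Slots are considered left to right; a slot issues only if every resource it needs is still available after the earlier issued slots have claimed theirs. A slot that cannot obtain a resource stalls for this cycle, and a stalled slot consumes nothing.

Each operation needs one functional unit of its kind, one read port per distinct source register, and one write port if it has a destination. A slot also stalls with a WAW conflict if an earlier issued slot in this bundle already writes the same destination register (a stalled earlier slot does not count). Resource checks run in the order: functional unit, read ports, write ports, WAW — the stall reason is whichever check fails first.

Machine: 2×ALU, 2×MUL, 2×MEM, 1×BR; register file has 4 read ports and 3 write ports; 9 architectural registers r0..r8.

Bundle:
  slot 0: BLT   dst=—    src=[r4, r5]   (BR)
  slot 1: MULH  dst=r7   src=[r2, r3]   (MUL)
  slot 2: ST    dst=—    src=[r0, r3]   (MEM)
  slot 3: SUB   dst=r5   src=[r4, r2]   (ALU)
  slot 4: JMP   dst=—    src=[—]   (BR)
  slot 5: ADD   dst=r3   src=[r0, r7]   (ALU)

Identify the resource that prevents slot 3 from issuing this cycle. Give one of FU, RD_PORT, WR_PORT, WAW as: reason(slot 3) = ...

reason(slot 3) = RD_PORT

#0 BR src=r4,r5 dispatched  <A:2 Mu:2 Ld:2 B:0 rd:2 wr:3>
#1 MUL src=r2,r3 dispatched  <A:2 Mu:1 Ld:2 B:0 rd:0 wr:2>
#2 MEM src=r0,r3 held:RD_PORT  <A:2 Mu:1 Ld:2 B:0 rd:0 wr:2>
#3 ALU src=r4,r2 held:RD_PORT  <A:2 Mu:1 Ld:2 B:0 rd:0 wr:2>
#4 BR src=- held:FU  <A:2 Mu:1 Ld:2 B:0 rd:0 wr:2>
#5 ALU src=r0,r7 held:RD_PORT  <A:2 Mu:1 Ld:2 B:0 rd:0 wr:2>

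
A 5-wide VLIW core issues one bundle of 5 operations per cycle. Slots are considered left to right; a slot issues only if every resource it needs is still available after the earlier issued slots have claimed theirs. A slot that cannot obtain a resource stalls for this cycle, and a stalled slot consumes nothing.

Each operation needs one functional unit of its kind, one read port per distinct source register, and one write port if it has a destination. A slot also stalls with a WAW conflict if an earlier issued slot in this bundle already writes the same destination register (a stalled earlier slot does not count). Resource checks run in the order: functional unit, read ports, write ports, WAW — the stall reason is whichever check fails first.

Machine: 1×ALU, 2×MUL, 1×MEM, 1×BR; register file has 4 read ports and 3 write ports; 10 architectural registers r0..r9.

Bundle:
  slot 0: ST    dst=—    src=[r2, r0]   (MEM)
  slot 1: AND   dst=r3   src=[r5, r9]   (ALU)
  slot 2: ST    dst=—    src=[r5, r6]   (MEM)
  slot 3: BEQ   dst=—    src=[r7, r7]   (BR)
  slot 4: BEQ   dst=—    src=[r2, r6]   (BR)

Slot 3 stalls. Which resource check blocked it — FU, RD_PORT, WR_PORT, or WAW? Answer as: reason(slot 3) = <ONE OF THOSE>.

(0) want 1×MEM +2rd +0wr — yes → AL1|MU2|ME0|BR1|rd2|wr3
(1) want 1×ALU +2rd +1wr — yes → AL0|MU2|ME0|BR1|rd0|wr2
(2) want 1×MEM +2rd +0wr — FU → AL0|MU2|ME0|BR1|rd0|wr2
(3) want 1×BR +1rd +0wr — RD_PORT → AL0|MU2|ME0|BR1|rd0|wr2
(4) want 1×BR +2rd +0wr — RD_PORT → AL0|MU2|ME0|BR1|rd0|wr2

reason(slot 3) = RD_PORT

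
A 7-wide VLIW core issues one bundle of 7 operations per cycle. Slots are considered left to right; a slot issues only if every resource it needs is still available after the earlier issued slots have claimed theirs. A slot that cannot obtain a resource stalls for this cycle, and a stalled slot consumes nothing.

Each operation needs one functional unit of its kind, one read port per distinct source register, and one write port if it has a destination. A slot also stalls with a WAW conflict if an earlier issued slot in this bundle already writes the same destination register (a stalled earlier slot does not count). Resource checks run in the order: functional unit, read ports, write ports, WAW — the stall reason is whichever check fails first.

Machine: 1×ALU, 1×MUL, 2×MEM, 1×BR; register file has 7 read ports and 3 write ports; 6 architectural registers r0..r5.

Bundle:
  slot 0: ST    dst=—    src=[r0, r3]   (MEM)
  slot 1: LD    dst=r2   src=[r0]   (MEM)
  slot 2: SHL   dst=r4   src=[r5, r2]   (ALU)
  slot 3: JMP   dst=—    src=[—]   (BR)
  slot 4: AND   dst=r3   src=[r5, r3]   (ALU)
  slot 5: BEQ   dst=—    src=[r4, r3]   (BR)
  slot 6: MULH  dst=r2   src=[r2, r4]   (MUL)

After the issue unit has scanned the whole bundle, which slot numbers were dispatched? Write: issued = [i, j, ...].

slot 0 (MEM): ISSUE — free A1,Mu1,Ld1,B1 rp5 wp3
slot 1 (MEM): ISSUE — free A1,Mu1,Ld0,B1 rp4 wp2
slot 2 (ALU): ISSUE — free A0,Mu1,Ld0,B1 rp2 wp1
slot 3 (BR): ISSUE — free A0,Mu1,Ld0,B0 rp2 wp1
slot 4 (ALU): stall FU — free A0,Mu1,Ld0,B0 rp2 wp1
slot 5 (BR): stall FU — free A0,Mu1,Ld0,B0 rp2 wp1
slot 6 (MUL): stall WAW — free A0,Mu1,Ld0,B0 rp2 wp1

issued = [0, 1, 2, 3]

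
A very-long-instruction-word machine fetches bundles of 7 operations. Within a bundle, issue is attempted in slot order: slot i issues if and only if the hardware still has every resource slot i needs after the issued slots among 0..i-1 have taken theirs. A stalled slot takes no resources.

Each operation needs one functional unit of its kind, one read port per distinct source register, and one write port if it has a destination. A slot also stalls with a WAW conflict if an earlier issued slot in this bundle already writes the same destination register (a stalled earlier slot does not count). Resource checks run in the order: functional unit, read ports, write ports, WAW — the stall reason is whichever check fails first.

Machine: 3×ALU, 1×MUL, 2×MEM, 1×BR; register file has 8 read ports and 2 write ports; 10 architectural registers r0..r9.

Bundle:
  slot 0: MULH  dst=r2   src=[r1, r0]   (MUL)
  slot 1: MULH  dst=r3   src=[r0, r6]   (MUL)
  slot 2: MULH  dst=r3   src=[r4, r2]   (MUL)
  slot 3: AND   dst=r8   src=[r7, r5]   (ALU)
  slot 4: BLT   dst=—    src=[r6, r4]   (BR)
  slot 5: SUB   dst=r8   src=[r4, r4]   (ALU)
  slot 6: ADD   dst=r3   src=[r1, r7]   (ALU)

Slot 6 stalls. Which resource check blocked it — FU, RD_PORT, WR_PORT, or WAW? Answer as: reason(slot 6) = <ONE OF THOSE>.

slot 0 (MUL): ISSUE — free A3,Mu0,Ld2,B1 rp6 wp1
slot 1 (MUL): stall FU — free A3,Mu0,Ld2,B1 rp6 wp1
slot 2 (MUL): stall FU — free A3,Mu0,Ld2,B1 rp6 wp1
slot 3 (ALU): ISSUE — free A2,Mu0,Ld2,B1 rp4 wp0
slot 4 (BR): ISSUE — free A2,Mu0,Ld2,B0 rp2 wp0
slot 5 (ALU): stall WR_PORT — free A2,Mu0,Ld2,B0 rp2 wp0
slot 6 (ALU): stall WR_PORT — free A2,Mu0,Ld2,B0 rp2 wp0

reason(slot 6) = WR_PORT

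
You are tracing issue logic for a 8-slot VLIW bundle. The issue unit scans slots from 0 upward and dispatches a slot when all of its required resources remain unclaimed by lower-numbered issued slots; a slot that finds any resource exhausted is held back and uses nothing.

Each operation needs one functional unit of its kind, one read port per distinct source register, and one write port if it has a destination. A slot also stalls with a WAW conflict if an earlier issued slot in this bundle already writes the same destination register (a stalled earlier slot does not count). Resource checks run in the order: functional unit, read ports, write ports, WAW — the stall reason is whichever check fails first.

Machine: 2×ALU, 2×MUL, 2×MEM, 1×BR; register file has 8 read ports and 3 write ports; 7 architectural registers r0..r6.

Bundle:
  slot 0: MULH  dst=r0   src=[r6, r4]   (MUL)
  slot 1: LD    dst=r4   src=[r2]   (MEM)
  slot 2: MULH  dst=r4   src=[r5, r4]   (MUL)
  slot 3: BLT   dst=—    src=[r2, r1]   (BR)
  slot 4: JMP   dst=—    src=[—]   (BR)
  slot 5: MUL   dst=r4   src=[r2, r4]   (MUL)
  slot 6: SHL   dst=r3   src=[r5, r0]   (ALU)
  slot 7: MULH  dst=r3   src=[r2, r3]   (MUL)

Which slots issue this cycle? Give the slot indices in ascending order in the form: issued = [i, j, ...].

issued = [0, 1, 3, 6]

  0. MUL→r0 ⇒ go  {2A/1Mu/2Ld/1B | 6r 2w}
  1. MEM→r4 ⇒ go  {2A/1Mu/1Ld/1B | 5r 1w}
  2. MUL→r4 ⇒ no(WAW)  {2A/1Mu/1Ld/1B | 5r 1w}
  3. BR ⇒ go  {2A/1Mu/1Ld/0B | 3r 1w}
  4. BR ⇒ no(FU)  {2A/1Mu/1Ld/0B | 3r 1w}
  5. MUL→r4 ⇒ no(WAW)  {2A/1Mu/1Ld/0B | 3r 1w}
  6. ALU→r3 ⇒ go  {1A/1Mu/1Ld/0B | 1r 0w}
  7. MUL→r3 ⇒ no(RD_PORT)  {1A/1Mu/1Ld/0B | 1r 0w}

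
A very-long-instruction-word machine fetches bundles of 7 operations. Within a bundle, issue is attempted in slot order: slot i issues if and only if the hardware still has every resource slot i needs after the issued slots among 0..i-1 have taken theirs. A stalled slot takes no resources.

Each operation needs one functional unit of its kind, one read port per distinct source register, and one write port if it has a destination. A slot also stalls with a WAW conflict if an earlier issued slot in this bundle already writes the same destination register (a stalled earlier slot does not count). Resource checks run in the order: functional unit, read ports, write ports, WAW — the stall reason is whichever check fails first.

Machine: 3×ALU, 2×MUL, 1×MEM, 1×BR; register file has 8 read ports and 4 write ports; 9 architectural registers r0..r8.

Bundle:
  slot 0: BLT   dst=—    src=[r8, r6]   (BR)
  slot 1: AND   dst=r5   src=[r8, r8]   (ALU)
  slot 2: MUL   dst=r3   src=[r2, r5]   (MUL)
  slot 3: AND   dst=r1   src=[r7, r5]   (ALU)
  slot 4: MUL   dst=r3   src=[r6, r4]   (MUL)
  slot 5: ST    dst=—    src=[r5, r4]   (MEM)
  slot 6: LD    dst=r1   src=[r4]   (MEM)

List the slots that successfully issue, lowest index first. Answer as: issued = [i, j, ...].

slot 0 (BR): ISSUE — free A3,Mu2,Ld1,B0 rp6 wp4
slot 1 (ALU): ISSUE — free A2,Mu2,Ld1,B0 rp5 wp3
slot 2 (MUL): ISSUE — free A2,Mu1,Ld1,B0 rp3 wp2
slot 3 (ALU): ISSUE — free A1,Mu1,Ld1,B0 rp1 wp1
slot 4 (MUL): stall RD_PORT — free A1,Mu1,Ld1,B0 rp1 wp1
slot 5 (MEM): stall RD_PORT — free A1,Mu1,Ld1,B0 rp1 wp1
slot 6 (MEM): stall WAW — free A1,Mu1,Ld1,B0 rp1 wp1

issued = [0, 1, 2, 3]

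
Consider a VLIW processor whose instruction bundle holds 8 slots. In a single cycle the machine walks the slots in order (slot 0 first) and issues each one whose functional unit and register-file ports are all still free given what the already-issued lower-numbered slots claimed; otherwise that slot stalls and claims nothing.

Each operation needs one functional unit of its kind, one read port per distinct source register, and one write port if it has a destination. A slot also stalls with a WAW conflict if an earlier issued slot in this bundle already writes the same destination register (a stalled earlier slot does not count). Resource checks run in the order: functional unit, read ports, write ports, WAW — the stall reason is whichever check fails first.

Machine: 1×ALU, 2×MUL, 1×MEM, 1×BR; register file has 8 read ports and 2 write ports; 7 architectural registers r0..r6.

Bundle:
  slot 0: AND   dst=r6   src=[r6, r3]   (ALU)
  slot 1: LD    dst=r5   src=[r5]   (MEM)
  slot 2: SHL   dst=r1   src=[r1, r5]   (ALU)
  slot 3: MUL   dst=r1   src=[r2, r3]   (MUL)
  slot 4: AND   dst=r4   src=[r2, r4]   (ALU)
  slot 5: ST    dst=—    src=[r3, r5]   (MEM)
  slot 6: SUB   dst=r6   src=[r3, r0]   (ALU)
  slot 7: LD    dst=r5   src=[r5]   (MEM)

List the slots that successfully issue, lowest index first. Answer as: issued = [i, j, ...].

(0) want 1×ALU +2rd +1wr — yes → AL0|MU2|ME1|BR1|rd6|wr1
(1) want 1×MEM +1rd +1wr — yes → AL0|MU2|ME0|BR1|rd5|wr0
(2) want 1×ALU +2rd +1wr — FU → AL0|MU2|ME0|BR1|rd5|wr0
(3) want 1×MUL +2rd +1wr — WR_PORT → AL0|MU2|ME0|BR1|rd5|wr0
(4) want 1×ALU +2rd +1wr — FU → AL0|MU2|ME0|BR1|rd5|wr0
(5) want 1×MEM +2rd +0wr — FU → AL0|MU2|ME0|BR1|rd5|wr0
(6) want 1×ALU +2rd +1wr — FU → AL0|MU2|ME0|BR1|rd5|wr0
(7) want 1×MEM +1rd +1wr — FU → AL0|MU2|ME0|BR1|rd5|wr0

issued = [0, 1]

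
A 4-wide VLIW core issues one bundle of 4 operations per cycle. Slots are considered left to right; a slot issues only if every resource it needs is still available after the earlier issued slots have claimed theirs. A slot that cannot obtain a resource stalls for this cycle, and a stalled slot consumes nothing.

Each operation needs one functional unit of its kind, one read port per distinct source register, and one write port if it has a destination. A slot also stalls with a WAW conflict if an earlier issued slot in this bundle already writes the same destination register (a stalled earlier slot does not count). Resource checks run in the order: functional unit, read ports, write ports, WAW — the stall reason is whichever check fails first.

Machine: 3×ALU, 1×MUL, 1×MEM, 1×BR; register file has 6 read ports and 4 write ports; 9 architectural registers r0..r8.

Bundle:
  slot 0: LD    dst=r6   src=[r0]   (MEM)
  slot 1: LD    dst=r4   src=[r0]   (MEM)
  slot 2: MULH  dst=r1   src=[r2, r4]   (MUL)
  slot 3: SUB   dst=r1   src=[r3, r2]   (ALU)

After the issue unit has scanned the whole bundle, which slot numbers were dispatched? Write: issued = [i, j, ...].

issued = [0, 2]

  0. MEM→r6 ⇒ go  {3A/1Mu/0Ld/1B | 5r 3w}
  1. MEM→r4 ⇒ no(FU)  {3A/1Mu/0Ld/1B | 5r 3w}
  2. MUL→r1 ⇒ go  {3A/0Mu/0Ld/1B | 3r 2w}
  3. ALU→r1 ⇒ no(WAW)  {3A/0Mu/0Ld/1B | 3r 2w}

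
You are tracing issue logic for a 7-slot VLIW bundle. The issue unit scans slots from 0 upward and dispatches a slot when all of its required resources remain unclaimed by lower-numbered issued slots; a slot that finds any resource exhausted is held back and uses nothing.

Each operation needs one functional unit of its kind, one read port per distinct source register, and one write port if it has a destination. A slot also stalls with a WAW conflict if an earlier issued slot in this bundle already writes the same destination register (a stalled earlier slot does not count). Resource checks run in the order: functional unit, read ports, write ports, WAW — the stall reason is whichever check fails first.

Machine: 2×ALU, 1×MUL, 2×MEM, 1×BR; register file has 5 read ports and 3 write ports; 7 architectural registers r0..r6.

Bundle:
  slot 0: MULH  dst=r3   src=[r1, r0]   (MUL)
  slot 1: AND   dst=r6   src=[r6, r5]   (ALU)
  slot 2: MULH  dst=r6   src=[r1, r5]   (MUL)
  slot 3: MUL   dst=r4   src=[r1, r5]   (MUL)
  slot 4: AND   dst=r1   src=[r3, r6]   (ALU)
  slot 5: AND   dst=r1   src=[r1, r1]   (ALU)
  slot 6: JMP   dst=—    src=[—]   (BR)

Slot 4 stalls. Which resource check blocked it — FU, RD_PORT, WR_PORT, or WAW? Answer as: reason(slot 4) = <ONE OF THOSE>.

reason(slot 4) = RD_PORT

#0 MUL src=r1,r0 dispatched  <A:2 Mu:0 Ld:2 B:1 rd:3 wr:2>
#1 ALU src=r6,r5 dispatched  <A:1 Mu:0 Ld:2 B:1 rd:1 wr:1>
#2 MUL src=r1,r5 held:FU  <A:1 Mu:0 Ld:2 B:1 rd:1 wr:1>
#3 MUL src=r1,r5 held:FU  <A:1 Mu:0 Ld:2 B:1 rd:1 wr:1>
#4 ALU src=r3,r6 held:RD_PORT  <A:1 Mu:0 Ld:2 B:1 rd:1 wr:1>
#5 ALU src=r1,r1 dispatched  <A:0 Mu:0 Ld:2 B:1 rd:0 wr:0>
#6 BR src=- dispatched  <A:0 Mu:0 Ld:2 B:0 rd:0 wr:0>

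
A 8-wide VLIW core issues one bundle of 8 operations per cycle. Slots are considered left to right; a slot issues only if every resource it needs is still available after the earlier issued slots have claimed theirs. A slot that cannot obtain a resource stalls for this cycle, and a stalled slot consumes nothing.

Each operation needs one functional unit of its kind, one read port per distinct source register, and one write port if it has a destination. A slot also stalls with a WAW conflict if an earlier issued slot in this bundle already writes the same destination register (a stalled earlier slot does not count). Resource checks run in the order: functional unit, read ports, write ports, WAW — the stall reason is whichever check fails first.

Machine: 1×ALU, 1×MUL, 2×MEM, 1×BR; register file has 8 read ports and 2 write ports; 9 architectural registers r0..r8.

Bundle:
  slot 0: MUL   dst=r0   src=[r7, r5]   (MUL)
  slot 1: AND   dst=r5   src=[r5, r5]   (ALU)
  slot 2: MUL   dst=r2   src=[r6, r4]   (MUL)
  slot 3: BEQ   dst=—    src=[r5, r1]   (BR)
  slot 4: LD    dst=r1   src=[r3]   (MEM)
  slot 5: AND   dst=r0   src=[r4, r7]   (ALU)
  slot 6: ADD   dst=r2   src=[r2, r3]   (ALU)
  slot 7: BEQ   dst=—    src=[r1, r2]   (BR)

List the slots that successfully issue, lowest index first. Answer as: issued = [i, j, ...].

#0 MUL src=r7,r5 dispatched  <A:1 Mu:0 Ld:2 B:1 rd:6 wr:1>
#1 ALU src=r5,r5 dispatched  <A:0 Mu:0 Ld:2 B:1 rd:5 wr:0>
#2 MUL src=r6,r4 held:FU  <A:0 Mu:0 Ld:2 B:1 rd:5 wr:0>
#3 BR src=r5,r1 dispatched  <A:0 Mu:0 Ld:2 B:0 rd:3 wr:0>
#4 MEM src=r3 held:WR_PORT  <A:0 Mu:0 Ld:2 B:0 rd:3 wr:0>
#5 ALU src=r4,r7 held:FU  <A:0 Mu:0 Ld:2 B:0 rd:3 wr:0>
#6 ALU src=r2,r3 held:FU  <A:0 Mu:0 Ld:2 B:0 rd:3 wr:0>
#7 BR src=r1,r2 held:FU  <A:0 Mu:0 Ld:2 B:0 rd:3 wr:0>

issued = [0, 1, 3]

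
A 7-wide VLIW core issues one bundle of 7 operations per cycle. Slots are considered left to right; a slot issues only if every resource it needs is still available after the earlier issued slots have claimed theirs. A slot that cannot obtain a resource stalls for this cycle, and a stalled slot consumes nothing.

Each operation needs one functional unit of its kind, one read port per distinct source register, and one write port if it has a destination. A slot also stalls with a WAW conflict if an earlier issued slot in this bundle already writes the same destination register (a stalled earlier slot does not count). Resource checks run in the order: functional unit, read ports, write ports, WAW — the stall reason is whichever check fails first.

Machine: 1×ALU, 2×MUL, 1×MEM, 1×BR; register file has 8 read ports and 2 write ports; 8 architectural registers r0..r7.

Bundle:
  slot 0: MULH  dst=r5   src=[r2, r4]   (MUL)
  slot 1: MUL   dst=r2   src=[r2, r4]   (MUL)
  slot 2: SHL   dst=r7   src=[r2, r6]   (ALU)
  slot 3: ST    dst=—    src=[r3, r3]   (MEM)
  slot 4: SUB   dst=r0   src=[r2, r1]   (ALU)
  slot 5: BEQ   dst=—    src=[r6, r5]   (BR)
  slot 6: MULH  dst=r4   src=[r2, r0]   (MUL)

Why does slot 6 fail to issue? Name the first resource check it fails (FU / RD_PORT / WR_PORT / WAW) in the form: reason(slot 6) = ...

reason(slot 6) = FU

slot 0 (MUL): ISSUE — free A1,Mu1,Ld1,B1 rp6 wp1
slot 1 (MUL): ISSUE — free A1,Mu0,Ld1,B1 rp4 wp0
slot 2 (ALU): stall WR_PORT — free A1,Mu0,Ld1,B1 rp4 wp0
slot 3 (MEM): ISSUE — free A1,Mu0,Ld0,B1 rp3 wp0
slot 4 (ALU): stall WR_PORT — free A1,Mu0,Ld0,B1 rp3 wp0
slot 5 (BR): ISSUE — free A1,Mu0,Ld0,B0 rp1 wp0
slot 6 (MUL): stall FU — free A1,Mu0,Ld0,B0 rp1 wp0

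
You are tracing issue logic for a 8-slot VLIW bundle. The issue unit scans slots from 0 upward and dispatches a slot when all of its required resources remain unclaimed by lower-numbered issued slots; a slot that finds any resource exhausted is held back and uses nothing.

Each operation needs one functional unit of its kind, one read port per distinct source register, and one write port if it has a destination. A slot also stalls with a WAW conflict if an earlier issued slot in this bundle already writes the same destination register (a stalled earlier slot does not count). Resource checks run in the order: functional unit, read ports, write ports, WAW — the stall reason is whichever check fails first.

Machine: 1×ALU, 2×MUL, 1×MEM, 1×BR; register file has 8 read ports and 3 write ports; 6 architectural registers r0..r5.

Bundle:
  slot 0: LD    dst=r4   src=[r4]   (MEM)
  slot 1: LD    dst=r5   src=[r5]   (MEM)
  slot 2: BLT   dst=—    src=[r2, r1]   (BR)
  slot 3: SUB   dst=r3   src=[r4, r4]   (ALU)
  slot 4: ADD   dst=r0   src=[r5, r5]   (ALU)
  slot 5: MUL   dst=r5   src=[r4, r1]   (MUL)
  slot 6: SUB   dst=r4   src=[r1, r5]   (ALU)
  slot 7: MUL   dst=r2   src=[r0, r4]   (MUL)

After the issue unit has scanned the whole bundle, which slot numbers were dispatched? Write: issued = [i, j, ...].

issued = [0, 2, 3, 5]

  0. MEM→r4 ⇒ go  {1A/2Mu/0Ld/1B | 7r 2w}
  1. MEM→r5 ⇒ no(FU)  {1A/2Mu/0Ld/1B | 7r 2w}
  2. BR ⇒ go  {1A/2Mu/0Ld/0B | 5r 2w}
  3. ALU→r3 ⇒ go  {0A/2Mu/0Ld/0B | 4r 1w}
  4. ALU→r0 ⇒ no(FU)  {0A/2Mu/0Ld/0B | 4r 1w}
  5. MUL→r5 ⇒ go  {0A/1Mu/0Ld/0B | 2r 0w}
  6. ALU→r4 ⇒ no(FU)  {0A/1Mu/0Ld/0B | 2r 0w}
  7. MUL→r2 ⇒ no(WR_PORT)  {0A/1Mu/0Ld/0B | 2r 0w}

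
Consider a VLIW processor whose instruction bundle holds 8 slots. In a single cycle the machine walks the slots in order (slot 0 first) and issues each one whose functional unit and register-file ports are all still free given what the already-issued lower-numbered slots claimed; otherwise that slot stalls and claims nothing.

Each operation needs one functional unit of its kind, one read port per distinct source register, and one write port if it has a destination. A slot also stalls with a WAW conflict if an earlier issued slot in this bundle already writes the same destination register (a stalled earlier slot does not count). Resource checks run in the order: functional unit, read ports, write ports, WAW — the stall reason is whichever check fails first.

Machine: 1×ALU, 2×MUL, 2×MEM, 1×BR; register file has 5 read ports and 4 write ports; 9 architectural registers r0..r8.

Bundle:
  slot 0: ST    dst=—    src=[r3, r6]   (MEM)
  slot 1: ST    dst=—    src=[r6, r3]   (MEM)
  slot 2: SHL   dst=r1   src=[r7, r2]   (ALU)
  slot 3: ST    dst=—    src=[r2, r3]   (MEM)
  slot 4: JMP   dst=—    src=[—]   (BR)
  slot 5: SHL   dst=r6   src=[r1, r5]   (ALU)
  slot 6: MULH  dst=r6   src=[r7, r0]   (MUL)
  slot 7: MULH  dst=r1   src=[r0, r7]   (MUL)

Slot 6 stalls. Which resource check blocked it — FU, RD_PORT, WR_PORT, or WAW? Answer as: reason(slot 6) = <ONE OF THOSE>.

reason(slot 6) = RD_PORT

[0] MEM needs rd=2 wr=0: ok; after: ALU=1 MUL=2 MEM=1 BR=1, R=3, W=4
[1] MEM needs rd=2 wr=0: ok; after: ALU=1 MUL=2 MEM=0 BR=1, R=1, W=4
[2] ALU needs rd=2 wr=1: RD_PORT; after: ALU=1 MUL=2 MEM=0 BR=1, R=1, W=4
[3] MEM needs rd=2 wr=0: FU; after: ALU=1 MUL=2 MEM=0 BR=1, R=1, W=4
[4] BR needs rd=0 wr=0: ok; after: ALU=1 MUL=2 MEM=0 BR=0, R=1, W=4
[5] ALU needs rd=2 wr=1: RD_PORT; after: ALU=1 MUL=2 MEM=0 BR=0, R=1, W=4
[6] MUL needs rd=2 wr=1: RD_PORT; after: ALU=1 MUL=2 MEM=0 BR=0, R=1, W=4
[7] MUL needs rd=2 wr=1: RD_PORT; after: ALU=1 MUL=2 MEM=0 BR=0, R=1, W=4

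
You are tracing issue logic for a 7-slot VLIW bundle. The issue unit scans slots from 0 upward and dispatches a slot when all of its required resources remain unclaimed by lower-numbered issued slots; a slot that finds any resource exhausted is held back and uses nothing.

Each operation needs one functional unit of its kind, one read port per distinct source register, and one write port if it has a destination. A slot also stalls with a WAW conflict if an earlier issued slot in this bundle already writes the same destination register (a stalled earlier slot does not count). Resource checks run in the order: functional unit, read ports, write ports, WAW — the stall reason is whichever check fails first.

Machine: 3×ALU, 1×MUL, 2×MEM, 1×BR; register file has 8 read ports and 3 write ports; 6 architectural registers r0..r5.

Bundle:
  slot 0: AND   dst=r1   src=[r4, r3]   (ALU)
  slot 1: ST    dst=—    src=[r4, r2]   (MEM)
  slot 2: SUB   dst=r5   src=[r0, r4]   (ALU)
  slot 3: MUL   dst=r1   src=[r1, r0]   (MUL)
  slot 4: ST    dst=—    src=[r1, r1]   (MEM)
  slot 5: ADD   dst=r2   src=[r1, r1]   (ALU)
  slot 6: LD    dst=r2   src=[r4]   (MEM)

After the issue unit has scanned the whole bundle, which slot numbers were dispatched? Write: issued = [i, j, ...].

[0] ALU needs rd=2 wr=1: ok; after: ALU=2 MUL=1 MEM=2 BR=1, R=6, W=2
[1] MEM needs rd=2 wr=0: ok; after: ALU=2 MUL=1 MEM=1 BR=1, R=4, W=2
[2] ALU needs rd=2 wr=1: ok; after: ALU=1 MUL=1 MEM=1 BR=1, R=2, W=1
[3] MUL needs rd=2 wr=1: WAW; after: ALU=1 MUL=1 MEM=1 BR=1, R=2, W=1
[4] MEM needs rd=1 wr=0: ok; after: ALU=1 MUL=1 MEM=0 BR=1, R=1, W=1
[5] ALU needs rd=1 wr=1: ok; after: ALU=0 MUL=1 MEM=0 BR=1, R=0, W=0
[6] MEM needs rd=1 wr=1: FU; after: ALU=0 MUL=1 MEM=0 BR=1, R=0, W=0

issued = [0, 1, 2, 4, 5]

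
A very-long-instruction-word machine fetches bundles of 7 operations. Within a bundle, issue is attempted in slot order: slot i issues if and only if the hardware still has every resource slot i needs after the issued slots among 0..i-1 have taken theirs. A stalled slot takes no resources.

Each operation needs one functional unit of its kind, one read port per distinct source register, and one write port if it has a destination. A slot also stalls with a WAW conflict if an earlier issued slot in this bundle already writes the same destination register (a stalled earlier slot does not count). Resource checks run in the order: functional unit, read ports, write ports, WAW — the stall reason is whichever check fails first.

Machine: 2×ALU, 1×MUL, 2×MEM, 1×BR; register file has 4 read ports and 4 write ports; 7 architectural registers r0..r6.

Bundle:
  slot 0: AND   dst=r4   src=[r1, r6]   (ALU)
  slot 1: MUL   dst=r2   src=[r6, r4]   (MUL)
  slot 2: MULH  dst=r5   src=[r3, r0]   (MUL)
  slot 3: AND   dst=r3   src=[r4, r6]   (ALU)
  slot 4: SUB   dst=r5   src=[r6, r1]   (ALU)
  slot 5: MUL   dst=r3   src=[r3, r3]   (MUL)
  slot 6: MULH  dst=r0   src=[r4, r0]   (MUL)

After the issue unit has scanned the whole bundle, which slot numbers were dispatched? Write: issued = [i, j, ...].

issued = [0, 1]

  0. ALU→r4 ⇒ go  {1A/1Mu/2Ld/1B | 2r 3w}
  1. MUL→r2 ⇒ go  {1A/0Mu/2Ld/1B | 0r 2w}
  2. MUL→r5 ⇒ no(FU)  {1A/0Mu/2Ld/1B | 0r 2w}
  3. ALU→r3 ⇒ no(RD_PORT)  {1A/0Mu/2Ld/1B | 0r 2w}
  4. ALU→r5 ⇒ no(RD_PORT)  {1A/0Mu/2Ld/1B | 0r 2w}
  5. MUL→r3 ⇒ no(FU)  {1A/0Mu/2Ld/1B | 0r 2w}
  6. MUL→r0 ⇒ no(FU)  {1A/0Mu/2Ld/1B | 0r 2w}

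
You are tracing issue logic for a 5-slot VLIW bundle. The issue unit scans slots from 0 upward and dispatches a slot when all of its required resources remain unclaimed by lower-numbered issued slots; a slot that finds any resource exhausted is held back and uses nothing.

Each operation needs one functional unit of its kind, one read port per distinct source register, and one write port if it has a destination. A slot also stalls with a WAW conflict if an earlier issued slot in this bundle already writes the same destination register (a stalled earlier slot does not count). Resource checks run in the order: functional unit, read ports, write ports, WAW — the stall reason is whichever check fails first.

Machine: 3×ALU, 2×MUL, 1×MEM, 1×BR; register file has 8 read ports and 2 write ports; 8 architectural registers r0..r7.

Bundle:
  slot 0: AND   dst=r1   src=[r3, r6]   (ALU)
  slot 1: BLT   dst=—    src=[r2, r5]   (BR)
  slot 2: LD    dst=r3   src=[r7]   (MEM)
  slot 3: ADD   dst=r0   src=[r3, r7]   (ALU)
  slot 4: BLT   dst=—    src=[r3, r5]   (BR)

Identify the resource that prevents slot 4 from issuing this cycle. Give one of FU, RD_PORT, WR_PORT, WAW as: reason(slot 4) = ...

reason(slot 4) = FU

[0] ALU needs rd=2 wr=1: ok; after: ALU=2 MUL=2 MEM=1 BR=1, R=6, W=1
[1] BR needs rd=2 wr=0: ok; after: ALU=2 MUL=2 MEM=1 BR=0, R=4, W=1
[2] MEM needs rd=1 wr=1: ok; after: ALU=2 MUL=2 MEM=0 BR=0, R=3, W=0
[3] ALU needs rd=2 wr=1: WR_PORT; after: ALU=2 MUL=2 MEM=0 BR=0, R=3, W=0
[4] BR needs rd=2 wr=0: FU; after: ALU=2 MUL=2 MEM=0 BR=0, R=3, W=0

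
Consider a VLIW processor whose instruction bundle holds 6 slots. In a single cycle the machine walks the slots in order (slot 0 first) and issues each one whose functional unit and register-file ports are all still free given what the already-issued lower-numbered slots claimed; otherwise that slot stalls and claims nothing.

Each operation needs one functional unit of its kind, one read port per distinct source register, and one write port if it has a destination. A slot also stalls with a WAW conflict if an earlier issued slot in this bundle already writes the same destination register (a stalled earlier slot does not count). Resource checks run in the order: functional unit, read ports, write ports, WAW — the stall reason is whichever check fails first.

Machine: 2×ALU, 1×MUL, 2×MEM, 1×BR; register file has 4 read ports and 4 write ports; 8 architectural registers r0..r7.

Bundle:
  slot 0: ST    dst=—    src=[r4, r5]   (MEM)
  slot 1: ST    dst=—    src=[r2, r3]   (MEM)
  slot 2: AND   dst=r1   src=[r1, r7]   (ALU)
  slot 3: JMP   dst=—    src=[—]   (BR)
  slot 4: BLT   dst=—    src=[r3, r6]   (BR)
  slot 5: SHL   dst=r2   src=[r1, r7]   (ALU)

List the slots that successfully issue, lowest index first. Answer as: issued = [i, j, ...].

(0) want 1×MEM +2rd +0wr — yes → AL2|MU1|ME1|BR1|rd2|wr4
(1) want 1×MEM +2rd +0wr — yes → AL2|MU1|ME0|BR1|rd0|wr4
(2) want 1×ALU +2rd +1wr — RD_PORT → AL2|MU1|ME0|BR1|rd0|wr4
(3) want 1×BR +0rd +0wr — yes → AL2|MU1|ME0|BR0|rd0|wr4
(4) want 1×BR +2rd +0wr — FU → AL2|MU1|ME0|BR0|rd0|wr4
(5) want 1×ALU +2rd +1wr — RD_PORT → AL2|MU1|ME0|BR0|rd0|wr4

issued = [0, 1, 3]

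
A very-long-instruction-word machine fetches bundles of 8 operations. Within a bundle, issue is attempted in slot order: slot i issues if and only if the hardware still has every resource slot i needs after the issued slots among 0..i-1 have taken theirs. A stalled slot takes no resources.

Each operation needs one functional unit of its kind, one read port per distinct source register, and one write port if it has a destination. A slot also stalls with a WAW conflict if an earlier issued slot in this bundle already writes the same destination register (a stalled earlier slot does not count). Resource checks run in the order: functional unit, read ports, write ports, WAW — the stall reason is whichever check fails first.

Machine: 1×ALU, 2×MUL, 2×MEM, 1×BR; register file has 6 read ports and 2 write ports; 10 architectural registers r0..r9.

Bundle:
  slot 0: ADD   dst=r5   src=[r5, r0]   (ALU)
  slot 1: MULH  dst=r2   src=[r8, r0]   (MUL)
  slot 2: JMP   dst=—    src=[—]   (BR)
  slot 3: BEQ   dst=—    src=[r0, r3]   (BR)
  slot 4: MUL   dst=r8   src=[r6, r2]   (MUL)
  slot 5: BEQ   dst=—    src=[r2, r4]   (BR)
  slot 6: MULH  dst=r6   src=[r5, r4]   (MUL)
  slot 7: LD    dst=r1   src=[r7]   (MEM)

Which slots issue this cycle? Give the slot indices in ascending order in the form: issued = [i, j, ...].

(0) want 1×ALU +2rd +1wr — yes → AL0|MU2|ME2|BR1|rd4|wr1
(1) want 1×MUL +2rd +1wr — yes → AL0|MU1|ME2|BR1|rd2|wr0
(2) want 1×BR +0rd +0wr — yes → AL0|MU1|ME2|BR0|rd2|wr0
(3) want 1×BR +2rd +0wr — FU → AL0|MU1|ME2|BR0|rd2|wr0
(4) want 1×MUL +2rd +1wr — WR_PORT → AL0|MU1|ME2|BR0|rd2|wr0
(5) want 1×BR +2rd +0wr — FU → AL0|MU1|ME2|BR0|rd2|wr0
(6) want 1×MUL +2rd +1wr — WR_PORT → AL0|MU1|ME2|BR0|rd2|wr0
(7) want 1×MEM +1rd +1wr — WR_PORT → AL0|MU1|ME2|BR0|rd2|wr0

issued = [0, 1, 2]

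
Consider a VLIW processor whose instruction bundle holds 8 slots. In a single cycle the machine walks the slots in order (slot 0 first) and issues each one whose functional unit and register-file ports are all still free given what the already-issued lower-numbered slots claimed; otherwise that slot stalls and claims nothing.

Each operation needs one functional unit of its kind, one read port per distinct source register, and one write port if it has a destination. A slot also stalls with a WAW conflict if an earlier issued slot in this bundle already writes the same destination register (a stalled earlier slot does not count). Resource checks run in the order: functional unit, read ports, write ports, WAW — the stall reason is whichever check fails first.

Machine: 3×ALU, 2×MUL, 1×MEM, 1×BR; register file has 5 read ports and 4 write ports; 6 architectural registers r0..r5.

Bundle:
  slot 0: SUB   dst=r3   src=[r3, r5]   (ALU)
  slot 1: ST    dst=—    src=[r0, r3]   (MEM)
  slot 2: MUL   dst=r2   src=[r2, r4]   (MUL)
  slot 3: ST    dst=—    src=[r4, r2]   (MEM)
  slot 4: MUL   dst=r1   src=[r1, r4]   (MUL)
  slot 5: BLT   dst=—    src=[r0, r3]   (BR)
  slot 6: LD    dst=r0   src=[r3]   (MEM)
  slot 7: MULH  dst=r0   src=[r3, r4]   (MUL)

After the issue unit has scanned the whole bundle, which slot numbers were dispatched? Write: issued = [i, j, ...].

issued = [0, 1]

[0] ALU needs rd=2 wr=1: ok; after: ALU=2 MUL=2 MEM=1 BR=1, R=3, W=3
[1] MEM needs rd=2 wr=0: ok; after: ALU=2 MUL=2 MEM=0 BR=1, R=1, W=3
[2] MUL needs rd=2 wr=1: RD_PORT; after: ALU=2 MUL=2 MEM=0 BR=1, R=1, W=3
[3] MEM needs rd=2 wr=0: FU; after: ALU=2 MUL=2 MEM=0 BR=1, R=1, W=3
[4] MUL needs rd=2 wr=1: RD_PORT; after: ALU=2 MUL=2 MEM=0 BR=1, R=1, W=3
[5] BR needs rd=2 wr=0: RD_PORT; after: ALU=2 MUL=2 MEM=0 BR=1, R=1, W=3
[6] MEM needs rd=1 wr=1: FU; after: ALU=2 MUL=2 MEM=0 BR=1, R=1, W=3
[7] MUL needs rd=2 wr=1: RD_PORT; after: ALU=2 MUL=2 MEM=0 BR=1, R=1, W=3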